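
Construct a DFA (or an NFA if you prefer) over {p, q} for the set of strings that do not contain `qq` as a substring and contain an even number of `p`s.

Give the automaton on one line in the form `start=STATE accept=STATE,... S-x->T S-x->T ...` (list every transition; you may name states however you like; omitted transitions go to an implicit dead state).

start=A accept=A,C A-p->B A-q->C B-p->A B-q->D C-p->B C-q->E D-p->A D-q->F E-p->F E-q->E F-p->E F-q->F

Build one automaton per condition and run them in lockstep. The first has 3 states tracking partial matches of the forbidden pattern `qq`; the second has 2 states tracking the count of `p`s modulo 2. A product state is a pair (one from each), accepting exactly when both do.
With 6 states:
       p  q 
>* A   B  C 
   B   A  D 
 * C   B  E 
   D   A  F 
   E   F  E 
   F   E  F 
(> = start, * = accepting)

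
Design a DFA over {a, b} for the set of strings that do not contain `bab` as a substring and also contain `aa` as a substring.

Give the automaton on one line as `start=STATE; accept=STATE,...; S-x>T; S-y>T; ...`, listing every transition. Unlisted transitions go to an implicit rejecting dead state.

start=q0; accept=q3,q5,q7; q0-a>q1; q0-b>q2; q1-a>q3; q1-b>q2; q2-a>q4; q2-b>q2; q3-a>q3; q3-b>q5; q4-a>q3; q4-b>q6; q5-a>q7; q5-b>q5; q6-a>q8; q6-b>q6; q7-a>q3; q7-b>q9; q8-a>q9; q8-b>q6; q9-a>q9; q9-b>q9

Build one automaton per condition and run them in lockstep. The first has 4 states tracking partial matches of the forbidden pattern `bab`; the second has 3 states tracking whether and how much of `aa` has been seen. A product state is a pair (one from each), accepting exactly when both do.
A 10-state machine:
        a   b  
>  q0   q1  q2 
   q1   q3  q2 
   q2   q4  q2 
 * q3   q3  q5 
   q4   q3  q6 
 * q5   q7  q5 
   q6   q8  q6 
 * q7   q3  q9 
   q8   q9  q6 
   q9   q9  q9 
(> = start, * = accepting)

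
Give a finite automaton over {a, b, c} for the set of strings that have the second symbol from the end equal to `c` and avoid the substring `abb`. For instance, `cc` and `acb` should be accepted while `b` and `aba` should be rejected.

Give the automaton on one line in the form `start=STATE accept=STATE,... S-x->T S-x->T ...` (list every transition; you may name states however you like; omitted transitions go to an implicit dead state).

start=S0 accept=S4,S5,S6 S0-a->S1 S0-b->S0 S0-c->S2 S1-a->S1 S1-b->S3 S1-c->S2 S2-a->S4 S2-b->S5 S2-c->S6 S3-a->S1 S3-b->S7 S3-c->S2 S4-a->S1 S4-b->S3 S4-c->S2 S5-a->S1 S5-b->S0 S5-c->S2 S6-a->S4 S6-b->S5 S6-c->S6 S7-a->S7 S7-b->S7 S7-c->S7

Run two small machines in parallel and take their product. The first has 13 states tracking the last 2 symbols read; the second has 4 states tracking partial matches of the forbidden pattern `abb`. A product state is a pair (one from each), accepting exactly when both do. Equivalent product states are then merged.
With 8 states:
        a   b   c  
>  S0   S1  S0  S2 
   S1   S1  S3  S2 
   S2   S4  S5  S6 
   S3   S1  S7  S2 
 * S4   S1  S3  S2 
 * S5   S1  S0  S2 
 * S6   S4  S5  S6 
   S7   S7  S7  S7 
(> = start, * = accepting)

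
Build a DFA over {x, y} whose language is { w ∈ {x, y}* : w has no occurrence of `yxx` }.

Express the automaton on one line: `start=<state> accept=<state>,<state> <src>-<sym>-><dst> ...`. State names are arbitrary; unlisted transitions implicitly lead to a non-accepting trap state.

start=s0 accept=s0,s1,s2 s0-x->s0 s0-y->s1 s1-x->s2 s1-y->s1 s2-x->s3 s2-y->s1 s3-x->s3 s3-y->s3

This is the complement of 'contains `yxx`'. Use the same substring-matching states — s0 through s3 holding how much of `yxx` has just been matched — but flip the accepting set: everything except the trap s3 accepts.
With 4 states:
        x   y  
>* s0   s0  s1 
 * s1   s2  s1 
 * s2   s3  s1 
   s3   s3  s3 
(> = start, * = accepting)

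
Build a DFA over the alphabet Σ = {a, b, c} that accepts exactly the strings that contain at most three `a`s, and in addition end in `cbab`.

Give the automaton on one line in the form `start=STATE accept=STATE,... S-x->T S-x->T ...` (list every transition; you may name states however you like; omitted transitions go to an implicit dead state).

Build one automaton per condition and run them in lockstep. The first has 5 states tracking the count of `a`s, saturating at 4; the second has 5 states tracking how much of the suffix `cbab` has currently been matched. A product state is a pair (one from each), accepting exactly when both do. After merging equivalent states the machine shrinks.
          a    b    c  
>  s0     s1   s0   s2 
   s1     s3   s1   s4 
   s2     s1   s5   s2 
   s3     s6   s3   s7 
   s4     s3   s8   s4 
   s5     s9   s0   s2 
   s6     s6   s6   s6 
   s7     s6  s10   s7 
   s8    s11   s1   s4 
   s9     s3  s12   s4 
   s10   s13   s3   s7 
   s11    s6  s14   s7 
 * s12    s3   s1   s4 
   s13    s6  s15   s6 
 * s14    s6   s3   s7 
 * s15    s6   s6   s6 
(> = start, * = accepting)

start=s0 accept=s12,s14,s15 s0-a->s1 s0-b->s0 s0-c->s2 s1-a->s3 s1-b->s1 s1-c->s4 s2-a->s1 s2-b->s5 s2-c->s2 s3-a->s6 s3-b->s3 s3-c->s7 s4-a->s3 s4-b->s8 s4-c->s4 s5-a->s9 s5-b->s0 s5-c->s2 s6-a->s6 s6-b->s6 s6-c->s6 s7-a->s6 s7-b->s10 s7-c->s7 s8-a->s11 s8-b->s1 s8-c->s4 s9-a->s3 s9-b->s12 s9-c->s4 s10-a->s13 s10-b->s3 s10-c->s7 s11-a->s6 s11-b->s14 s11-c->s7 s12-a->s3 s12-b->s1 s12-c->s4 s13-a->s6 s13-b->s15 s13-c->s6 s14-a->s6 s14-b->s3 s14-c->s7 s15-a->s6 s15-b->s6 s15-c->s6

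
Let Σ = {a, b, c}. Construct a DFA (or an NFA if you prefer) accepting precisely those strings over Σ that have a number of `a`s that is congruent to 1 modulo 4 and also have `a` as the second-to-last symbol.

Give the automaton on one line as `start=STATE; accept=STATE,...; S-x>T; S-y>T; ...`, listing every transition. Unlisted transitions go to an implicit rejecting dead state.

Run two small machines in parallel and take their product. One (4 states) tracks the count of `a`s modulo 4; the other (13 states) tracks the last 2 symbols read. Each combined state is a pair, one component from each; accept when both components accept. Equivalent product states are then merged.
        a   b   c  
>  S0   S1  S0  S0 
   S1   S2  S3  S3 
   S2   S4  S2  S2 
 * S3   S2  S5  S5 
   S4   S6  S4  S4 
   S5   S2  S5  S5 
   S6   S7  S0  S0 
 * S7   S2  S3  S3 
(> = start, * = accepting)

start=S0; accept=S3,S7; S0-a>S1; S0-b>S0; S0-c>S0; S1-a>S2; S1-b>S3; S1-c>S3; S2-a>S4; S2-b>S2; S2-c>S2; S3-a>S2; S3-b>S5; S3-c>S5; S4-a>S6; S4-b>S4; S4-c>S4; S5-a>S2; S5-b>S5; S5-c>S5; S6-a>S7; S6-b>S0; S6-c>S0; S7-a>S2; S7-b>S3; S7-c>S3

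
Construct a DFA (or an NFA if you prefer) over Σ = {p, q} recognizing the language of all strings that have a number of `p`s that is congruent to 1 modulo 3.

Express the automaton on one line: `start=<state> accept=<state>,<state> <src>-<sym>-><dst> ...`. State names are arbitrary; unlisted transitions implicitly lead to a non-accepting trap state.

Keep the running count of `p`s modulo 3: each `p` advances along the cycle A → B → C → A while other symbols loop. Accept at B.
A 3-state machine:
       p  q 
>  A   B  A 
 * B   C  B 
   C   A  C 
(> = start, * = accepting)

start=A accept=B A-p->B A-q->A B-p->C B-q->B C-p->A C-q->C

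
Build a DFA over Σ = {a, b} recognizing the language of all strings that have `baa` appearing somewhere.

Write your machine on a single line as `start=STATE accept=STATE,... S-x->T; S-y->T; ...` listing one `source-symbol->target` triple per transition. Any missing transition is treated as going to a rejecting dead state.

Track how much of `baa` has been matched so far: state s0 is no progress, s3 is the absorbing accept state reached once `baa` has occurred. Intermediate states record partial matches; on a mismatch, fall back to the longest reusable overlap.
A 4-state machine:
        a   b  
>  s0   s0  s1 
   s1   s2  s1 
   s2   s3  s1 
 * s3   s3  s3 
(> = start, * = accepting)

start=s0; accept=s3; s0-a->s0; s0-b->s1; s1-a->s2; s1-b->s1; s2-a->s3; s2-b->s1; s3-a->s3; s3-b->s3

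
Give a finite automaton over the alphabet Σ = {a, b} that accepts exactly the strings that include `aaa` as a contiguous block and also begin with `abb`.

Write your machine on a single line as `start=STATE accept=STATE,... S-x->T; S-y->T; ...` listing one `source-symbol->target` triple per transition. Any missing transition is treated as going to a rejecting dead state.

start=q0; accept=q7; q0-a->q1; q0-b->q2; q1-a->q2; q1-b->q3; q2-a->q2; q2-b->q2; q3-a->q2; q3-b->q4; q4-a->q5; q4-b->q4; q5-a->q6; q5-b->q4; q6-a->q7; q6-b->q4; q7-a->q7; q7-b->q7

Handle the two conditions separately and then intersect. One (4 states) tracks whether and how much of `aaa` has been seen; the other (5 states) tracks whether the input so far still matches the prefix `abb`. Each combined state is a pair, one component from each; accept when both components accept. After merging equivalent states the machine shrinks.
        a   b  
>  q0   q1  q2 
   q1   q2  q3 
   q2   q2  q2 
   q3   q2  q4 
   q4   q5  q4 
   q5   q6  q4 
   q6   q7  q4 
 * q7   q7  q7 
(> = start, * = accepting)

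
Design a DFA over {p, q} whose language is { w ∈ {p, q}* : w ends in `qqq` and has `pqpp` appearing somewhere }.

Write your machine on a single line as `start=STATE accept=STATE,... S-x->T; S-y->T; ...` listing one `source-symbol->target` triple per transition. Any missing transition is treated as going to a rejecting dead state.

Run two small machines in parallel and take their product. The first has 4 states tracking how much of the suffix `qqq` has currently been matched; the second has 5 states tracking whether and how much of `pqpp` has been seen. A product state is a pair (one from each), accepting exactly when both do. After merging equivalent states the machine shrinks.
An 8-state machine:
       p  q 
>  A   B  A 
   B   B  C 
   C   D  A 
   D   E  C 
   E   E  F 
   F   E  G 
   G   E  H 
 * H   E  H 
(> = start, * = accepting)

start=A; accept=H; A-p->B; A-q->A; B-p->B; B-q->C; C-p->D; C-q->A; D-p->E; D-q->C; E-p->E; E-q->F; F-p->E; F-q->G; G-p->E; G-q->H; H-p->E; H-q->H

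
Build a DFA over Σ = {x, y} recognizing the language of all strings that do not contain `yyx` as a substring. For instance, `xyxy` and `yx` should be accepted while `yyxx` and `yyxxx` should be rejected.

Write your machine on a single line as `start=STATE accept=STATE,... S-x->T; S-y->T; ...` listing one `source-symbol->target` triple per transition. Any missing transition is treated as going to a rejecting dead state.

start=q0; accept=q0,q1,q2; q0-x->q0; q0-y->q1; q1-x->q0; q1-y->q2; q2-x->q3; q2-y->q2; q3-x->q3; q3-y->q3

Track partial matches of the forbidden pattern `yyx`. State q3 is a dead state reached once `yyx` has occurred; every other state accepts. q0 means no part of `yyx` is currently matched.
4 states suffice.
        x   y  
>* q0   q0  q1 
 * q1   q0  q2 
 * q2   q3  q2 
   q3   q3  q3 
(> = start, * = accepting)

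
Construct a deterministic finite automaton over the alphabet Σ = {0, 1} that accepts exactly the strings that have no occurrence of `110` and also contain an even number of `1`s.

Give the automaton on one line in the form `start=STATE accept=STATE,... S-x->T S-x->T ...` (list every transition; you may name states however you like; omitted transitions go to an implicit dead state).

start=q0 accept=q0,q3,q4 q0-0->q0 q0-1->q1 q1-0->q2 q1-1->q3 q2-0->q2 q2-1->q4 q3-0->q5 q3-1->q6 q4-0->q0 q4-1->q6 q5-0->q5 q5-1->q5 q6-0->q5 q6-1->q3

Handle the two conditions separately and then intersect. The first has 4 states tracking partial matches of the forbidden pattern `110`; the second has 2 states tracking the count of `1`s modulo 2. A product state is a pair (one from each), accepting exactly when both do. Minimizing collapses redundant product states.
A 7-state machine:
        0   1  
>* q0   q0  q1 
   q1   q2  q3 
   q2   q2  q4 
 * q3   q5  q6 
 * q4   q0  q6 
   q5   q5  q5 
   q6   q5  q3 
(> = start, * = accepting)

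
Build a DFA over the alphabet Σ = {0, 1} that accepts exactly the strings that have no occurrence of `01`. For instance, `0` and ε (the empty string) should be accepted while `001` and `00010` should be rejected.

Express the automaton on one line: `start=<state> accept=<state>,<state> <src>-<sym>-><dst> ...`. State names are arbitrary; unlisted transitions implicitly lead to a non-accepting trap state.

This is the complement of 'contains `01`'. Use the same substring-matching states — s0 through s2 holding how much of `01` has just been matched — but flip the accepting set: everything except the trap s2 accepts.
With 3 states:
        0   1  
>* s0   s1  s0 
 * s1   s1  s2 
   s2   s2  s2 
(> = start, * = accepting)

start=s0 accept=s0,s1 s0-0->s1 s0-1->s0 s1-0->s1 s1-1->s2 s2-0->s2 s2-1->s2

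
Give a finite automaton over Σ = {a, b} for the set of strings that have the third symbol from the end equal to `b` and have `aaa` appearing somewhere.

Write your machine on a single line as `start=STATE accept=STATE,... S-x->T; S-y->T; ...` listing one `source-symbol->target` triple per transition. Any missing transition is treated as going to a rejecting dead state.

Run two small machines in parallel and take their product. One (15 states) tracks the last 3 symbols read; the other (4 states) tracks whether and how much of `aaa` has been seen. Each combined state is a pair, one component from each; accept when both components accept. Minimizing collapses redundant product states.
11 states suffice.
          a    b  
>  s0     s1   s0 
   s1     s2   s0 
   s2     s3   s0 
   s3     s3   s4 
   s4     s5   s6 
   s5     s7   s8 
   s6     s9  s10 
 * s7     s3   s4 
 * s8     s5   s6 
 * s9     s7   s8 
 * s10    s9  s10 
(> = start, * = accepting)

start=s0; accept=s7,s8,s9,s10; s0-a->s1; s0-b->s0; s1-a->s2; s1-b->s0; s2-a->s3; s2-b->s0; s3-a->s3; s3-b->s4; s4-a->s5; s4-b->s6; s5-a->s7; s5-b->s8; s6-a->s9; s6-b->s10; s7-a->s3; s7-b->s4; s8-a->s5; s8-b->s6; s9-a->s7; s9-b->s8; s10-a->s9; s10-b->s10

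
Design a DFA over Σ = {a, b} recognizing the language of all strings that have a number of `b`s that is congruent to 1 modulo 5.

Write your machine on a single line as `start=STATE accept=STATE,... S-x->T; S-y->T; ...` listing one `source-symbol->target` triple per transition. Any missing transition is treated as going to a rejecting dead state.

start=S0; accept=S1; S0-a->S0; S0-b->S1; S1-a->S1; S1-b->S2; S2-a->S2; S2-b->S3; S3-a->S3; S3-b->S4; S4-a->S4; S4-b->S0

The only thing that matters is how many `b`s have appeared, reduced mod 5. Use one state per residue: S0 for 0, …, S4 for 4. Reading `b` moves to the next residue; anything else stays put. S1 is accepting.
With 5 states:
        a   b  
>  S0   S0  S1 
 * S1   S1  S2 
   S2   S2  S3 
   S3   S3  S4 
   S4   S4  S0 
(> = start, * = accepting)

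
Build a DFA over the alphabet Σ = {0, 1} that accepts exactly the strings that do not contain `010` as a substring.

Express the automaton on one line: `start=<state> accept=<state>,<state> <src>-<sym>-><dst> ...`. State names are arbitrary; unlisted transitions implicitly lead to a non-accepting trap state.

Track partial matches of the forbidden pattern `010`. State q3 is a dead state reached once `010` has occurred; every other state accepts. q0 means no part of `010` is currently matched.
        0   1  
>* q0   q1  q0 
 * q1   q1  q2 
 * q2   q3  q0 
   q3   q3  q3 
(> = start, * = accepting)

start=q0 accept=q0,q1,q2 q0-0->q1 q0-1->q0 q1-0->q1 q1-1->q2 q2-0->q3 q2-1->q0 q3-0->q3 q3-1->q3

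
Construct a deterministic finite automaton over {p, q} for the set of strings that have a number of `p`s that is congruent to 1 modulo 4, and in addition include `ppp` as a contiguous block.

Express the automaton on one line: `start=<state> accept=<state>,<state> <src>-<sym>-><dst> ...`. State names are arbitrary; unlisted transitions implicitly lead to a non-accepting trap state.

Handle the two conditions separately and then intersect. The first has 4 states tracking the count of `p`s modulo 4; the second has 4 states tracking whether and how much of `ppp` has been seen. A product state is a pair (one from each), accepting exactly when both do.
          p    q  
>  s0     s1   s0 
   s1     s2   s3 
   s2     s4   s5 
   s3     s6   s3 
   s4     s7   s4 
   s5     s8   s5 
   s6     s9   s5 
   s7    s10   s7 
   s8    s11  s12 
   s9     s7  s12 
 * s10   s13  s10 
   s11   s10   s0 
   s12   s14  s12 
   s13    s4  s13 
   s14   s15   s0 
   s15   s13   s3 
(> = start, * = accepting)

start=s0 accept=s10 s0-p->s1 s0-q->s0 s1-p->s2 s1-q->s3 s2-p->s4 s2-q->s5 s3-p->s6 s3-q->s3 s4-p->s7 s4-q->s4 s5-p->s8 s5-q->s5 s6-p->s9 s6-q->s5 s7-p->s10 s7-q->s7 s8-p->s11 s8-q->s12 s9-p->s7 s9-q->s12 s10-p->s13 s10-q->s10 s11-p->s10 s11-q->s0 s12-p->s14 s12-q->s12 s13-p->s4 s13-q->s13 s14-p->s15 s14-q->s0 s15-p->s13 s15-q->s3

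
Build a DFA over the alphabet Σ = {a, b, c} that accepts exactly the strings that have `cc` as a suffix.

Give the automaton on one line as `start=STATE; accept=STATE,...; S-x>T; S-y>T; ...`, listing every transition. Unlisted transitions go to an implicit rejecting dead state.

start=s0; accept=s2; s0-a>s0; s0-b>s0; s0-c>s1; s1-a>s0; s1-b>s0; s1-c>s2; s2-a>s0; s2-b>s0; s2-c>s2

Remember how much of `cc` the current input suffix matches. State s0 means no match yet; s1 means the last symbol is `c`; s2 means the last 2 symbols are `cc`. Only s2 accepts. On a mismatch, fall back to the longest proper suffix that is still a prefix of `cc`.
3 states suffice.
        a   b   c  
>  s0   s0  s0  s1 
   s1   s0  s0  s2 
 * s2   s0  s0  s2 
(> = start, * = accepting)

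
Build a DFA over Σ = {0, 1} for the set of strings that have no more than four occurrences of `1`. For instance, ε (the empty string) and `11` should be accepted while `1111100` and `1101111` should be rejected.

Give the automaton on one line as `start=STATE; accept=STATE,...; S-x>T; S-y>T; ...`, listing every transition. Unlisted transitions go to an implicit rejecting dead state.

start=S0; accept=S0,S1,S2,S3,S4; S0-0>S0; S0-1>S1; S1-0>S1; S1-1>S2; S2-0>S2; S2-1>S3; S3-0>S3; S3-1>S4; S4-0>S4; S4-1>S5; S5-0>S5; S5-1>S5

Count `1`s, saturating at 5: states S0 through S4 mean 0 through 4 `1`s seen; S5 means more than 4. Each `1` increments (capped at S5); other symbols loop. Accept from {S0, S1, S2, S3, S4}.
        0   1  
>* S0   S0  S1 
 * S1   S1  S2 
 * S2   S2  S3 
 * S3   S3  S4 
 * S4   S4  S5 
   S5   S5  S5 
(> = start, * = accepting)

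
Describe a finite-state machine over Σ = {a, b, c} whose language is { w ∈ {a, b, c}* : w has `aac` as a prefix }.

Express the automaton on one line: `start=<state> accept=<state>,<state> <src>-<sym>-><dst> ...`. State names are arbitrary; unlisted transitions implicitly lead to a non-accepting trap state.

Check the first 3 symbols one by one: s0 through s2 record how many have matched `aac` so far; any wrong symbol goes to the dead state s4. After all 3 match we enter the accepting sink s3.
        a   b   c  
>  s0   s1  s4  s4 
   s1   s2  s4  s4 
   s2   s4  s4  s3 
 * s3   s3  s3  s3 
   s4   s4  s4  s4 
(> = start, * = accepting)

start=s0 accept=s3 s0-a->s1 s0-b->s4 s0-c->s4 s1-a->s2 s1-b->s4 s1-c->s4 s2-a->s4 s2-b->s4 s2-c->s3 s3-a->s3 s3-b->s3 s3-c->s3 s4-a->s4 s4-b->s4 s4-c->s4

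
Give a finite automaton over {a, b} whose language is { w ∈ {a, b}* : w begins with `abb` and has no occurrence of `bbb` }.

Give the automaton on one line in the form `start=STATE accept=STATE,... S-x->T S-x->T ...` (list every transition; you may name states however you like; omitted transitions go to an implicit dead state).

start=s0 accept=s4,s5,s6 s0-a->s1 s0-b->s2 s1-a->s2 s1-b->s3 s2-a->s2 s2-b->s2 s3-a->s2 s3-b->s4 s4-a->s5 s4-b->s2 s5-a->s5 s5-b->s6 s6-a->s5 s6-b->s4

Run two small machines in parallel and take their product. One (5 states) tracks whether the input so far still matches the prefix `abb`; the other (4 states) tracks partial matches of the forbidden pattern `bbb`. Each combined state is a pair, one component from each; accept when both components accept. Equivalent product states are then merged.
A 7-state machine:
        a   b  
>  s0   s1  s2 
   s1   s2  s3 
   s2   s2  s2 
   s3   s2  s4 
 * s4   s5  s2 
 * s5   s5  s6 
 * s6   s5  s4 
(> = start, * = accepting)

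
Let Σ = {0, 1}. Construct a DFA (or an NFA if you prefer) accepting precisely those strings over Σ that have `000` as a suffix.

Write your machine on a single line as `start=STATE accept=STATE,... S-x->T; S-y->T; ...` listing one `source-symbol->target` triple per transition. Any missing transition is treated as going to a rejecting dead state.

start=S0; accept=S3; S0-0->S1; S0-1->S0; S1-0->S2; S1-1->S0; S2-0->S3; S2-1->S0; S3-0->S3; S3-1->S0

Let each state record the length of the longest suffix of the input read so far that is also a prefix of `000`. S1 means the last symbol is `0`; S2 means the last 2 symbols are `00`; S3 means the last 3 symbols are `000`. Accept only at S3, where the string currently ends in `000`.
4 states suffice.
        0   1  
>  S0   S1  S0 
   S1   S2  S0 
   S2   S3  S0 
 * S3   S3  S0 
(> = start, * = accepting)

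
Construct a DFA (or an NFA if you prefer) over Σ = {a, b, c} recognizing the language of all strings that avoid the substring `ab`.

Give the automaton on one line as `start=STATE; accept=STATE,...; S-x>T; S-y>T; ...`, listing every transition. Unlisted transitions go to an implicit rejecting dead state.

Track partial matches of the forbidden pattern `ab`. State S2 is a dead state reached once `ab` has occurred; every other state accepts. S0 means no part of `ab` is currently matched.
With 3 states:
        a   b   c  
>* S0   S1  S0  S0 
 * S1   S1  S2  S0 
   S2   S2  S2  S2 
(> = start, * = accepting)

start=S0; accept=S0,S1; S0-a>S1; S0-b>S0; S0-c>S0; S1-a>S1; S1-b>S2; S1-c>S0; S2-a>S2; S2-b>S2; S2-c>S2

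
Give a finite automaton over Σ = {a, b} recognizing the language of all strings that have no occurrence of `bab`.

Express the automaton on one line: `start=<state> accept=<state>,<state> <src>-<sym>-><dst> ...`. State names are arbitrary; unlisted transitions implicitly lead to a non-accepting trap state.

start=S0 accept=S0,S1,S2 S0-a->S0 S0-b->S1 S1-a->S2 S1-b->S1 S2-a->S0 S2-b->S3 S3-a->S3 S3-b->S3

This is the complement of 'contains `bab`'. Use the same substring-matching states — S0 through S3 holding how much of `bab` has just been matched — but flip the accepting set: everything except the trap S3 accepts.
A 4-state machine:
        a   b  
>* S0   S0  S1 
 * S1   S2  S1 
 * S2   S0  S3 
   S3   S3  S3 
(> = start, * = accepting)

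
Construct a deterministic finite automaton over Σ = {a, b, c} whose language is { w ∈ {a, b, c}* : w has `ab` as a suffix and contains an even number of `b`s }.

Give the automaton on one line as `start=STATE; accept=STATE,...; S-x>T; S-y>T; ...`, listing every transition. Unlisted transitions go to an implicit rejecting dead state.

Build one automaton per condition and run them in lockstep. The first has 3 states tracking how much of the suffix `ab` has currently been matched; the second has 2 states tracking the count of `b`s modulo 2. A product state is a pair (one from each), accepting exactly when both do. Equivalent product states are then merged.
A 4-state machine:
        a   b   c  
>  q0   q0  q1  q0 
   q1   q2  q0  q1 
   q2   q2  q3  q1 
 * q3   q0  q1  q0 
(> = start, * = accepting)

start=q0; accept=q3; q0-a>q0; q0-b>q1; q0-c>q0; q1-a>q2; q1-b>q0; q1-c>q1; q2-a>q2; q2-b>q3; q2-c>q1; q3-a>q0; q3-b>q1; q3-c>q0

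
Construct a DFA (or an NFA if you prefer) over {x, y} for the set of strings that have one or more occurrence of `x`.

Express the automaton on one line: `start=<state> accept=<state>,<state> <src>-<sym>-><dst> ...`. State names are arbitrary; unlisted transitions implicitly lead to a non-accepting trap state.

Only the number of `x`s matters, and only up to 2. Make a chain q0 → q1 → q2 advanced by each `x` (with q2 absorbing); every other symbol self-loops. The accepting set is {q1, q2}.
        x   y  
>  q0   q1  q0 
 * q1   q2  q1 
 * q2   q2  q2 
(> = start, * = accepting)

start=q0 accept=q1,q2 q0-x->q1 q0-y->q0 q1-x->q2 q1-y->q1 q2-x->q2 q2-y->q2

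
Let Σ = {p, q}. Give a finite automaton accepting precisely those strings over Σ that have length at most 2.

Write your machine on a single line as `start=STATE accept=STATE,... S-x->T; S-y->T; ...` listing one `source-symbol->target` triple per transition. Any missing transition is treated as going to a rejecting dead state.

We only need to distinguish lengths 0, 1, …, 2, and '>2'. Chain A → B → C → D on every symbol, with D looping. Accepting states: {A, B, C}.
       p  q 
>* A   B  B 
 * B   C  C 
 * C   D  D 
   D   D  D 
(> = start, * = accepting)

start=A; accept=A,B,C; A-p->B; A-q->B; B-p->C; B-q->C; C-p->D; C-q->D; D-p->D; D-q->D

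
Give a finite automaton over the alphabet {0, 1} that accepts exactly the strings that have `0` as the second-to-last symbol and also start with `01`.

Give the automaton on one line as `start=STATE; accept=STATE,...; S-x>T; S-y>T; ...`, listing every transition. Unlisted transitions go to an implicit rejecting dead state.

start=s0; accept=s3,s6; s0-0>s1; s0-1>s2; s1-0>s2; s1-1>s3; s2-0>s2; s2-1>s2; s3-0>s4; s3-1>s5; s4-0>s6; s4-1>s3; s5-0>s4; s5-1>s5; s6-0>s6; s6-1>s3

Handle the two conditions separately and then intersect. The first has 7 states tracking the last 2 symbols read; the second has 4 states tracking whether the input so far still matches the prefix `01`. A product state is a pair (one from each), accepting exactly when both do. Equivalent product states are then merged.
7 states suffice.
        0   1  
>  s0   s1  s2 
   s1   s2  s3 
   s2   s2  s2 
 * s3   s4  s5 
   s4   s6  s3 
   s5   s4  s5 
 * s6   s6  s3 
(> = start, * = accepting)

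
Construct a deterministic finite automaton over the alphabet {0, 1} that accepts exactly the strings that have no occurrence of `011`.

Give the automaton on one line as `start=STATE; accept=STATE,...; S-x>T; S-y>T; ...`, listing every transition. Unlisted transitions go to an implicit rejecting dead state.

start=q0; accept=q0,q1,q2; q0-0>q1; q0-1>q0; q1-0>q1; q1-1>q2; q2-0>q1; q2-1>q3; q3-0>q3; q3-1>q3

Track partial matches of the forbidden pattern `011`. State q3 is a dead state reached once `011` has occurred; every other state accepts. q0 means no part of `011` is currently matched.
4 states suffice.
        0   1  
>* q0   q1  q0 
 * q1   q1  q2 
 * q2   q1  q3 
   q3   q3  q3 
(> = start, * = accepting)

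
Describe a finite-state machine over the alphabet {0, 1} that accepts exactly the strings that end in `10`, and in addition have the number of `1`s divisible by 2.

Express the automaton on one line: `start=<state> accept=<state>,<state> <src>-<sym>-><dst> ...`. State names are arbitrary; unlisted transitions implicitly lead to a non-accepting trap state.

start=q0 accept=q3 q0-0->q0 q0-1->q1 q1-0->q1 q1-1->q2 q2-0->q3 q2-1->q1 q3-0->q0 q3-1->q1

Build one automaton per condition and run them in lockstep. The first has 3 states tracking how much of the suffix `10` has currently been matched; the second has 2 states tracking the count of `1`s modulo 2. A product state is a pair (one from each), accepting exactly when both do. Equivalent product states are then merged.
A 4-state machine:
        0   1  
>  q0   q0  q1 
   q1   q1  q2 
   q2   q3  q1 
 * q3   q0  q1 
(> = start, * = accepting)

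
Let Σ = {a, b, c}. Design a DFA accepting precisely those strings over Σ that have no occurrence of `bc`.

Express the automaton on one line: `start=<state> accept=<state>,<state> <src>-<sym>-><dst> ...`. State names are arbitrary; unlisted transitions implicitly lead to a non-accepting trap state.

Track partial matches of the forbidden pattern `bc`. State q2 is a dead state reached once `bc` has occurred; every other state accepts. q0 means no part of `bc` is currently matched.
A 3-state machine:
        a   b   c  
>* q0   q0  q1  q0 
 * q1   q0  q1  q2 
   q2   q2  q2  q2 
(> = start, * = accepting)

start=q0 accept=q0,q1 q0-a->q0 q0-b->q1 q0-c->q0 q1-a->q0 q1-b->q1 q1-c->q2 q2-a->q2 q2-b->q2 q2-c->q2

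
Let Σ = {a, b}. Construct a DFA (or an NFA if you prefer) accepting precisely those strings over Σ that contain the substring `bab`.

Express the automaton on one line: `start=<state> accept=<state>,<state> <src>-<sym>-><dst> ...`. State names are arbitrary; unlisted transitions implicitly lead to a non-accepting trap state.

start=q0 accept=q3 q0-a->q0 q0-b->q1 q1-a->q2 q1-b->q1 q2-a->q0 q2-b->q3 q3-a->q3 q3-b->q3

Track how much of `bab` has been matched so far: state q0 is no progress, q3 is the absorbing accept state reached once `bab` has occurred. Intermediate states record partial matches; on a mismatch, fall back to the longest reusable overlap.
A 4-state machine:
        a   b  
>  q0   q0  q1 
   q1   q2  q1 
   q2   q0  q3 
 * q3   q3  q3 
(> = start, * = accepting)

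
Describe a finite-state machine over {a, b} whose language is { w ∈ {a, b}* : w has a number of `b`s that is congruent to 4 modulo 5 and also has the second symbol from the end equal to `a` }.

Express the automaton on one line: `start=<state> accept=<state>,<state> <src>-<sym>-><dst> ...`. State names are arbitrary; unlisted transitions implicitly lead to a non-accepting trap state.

start=q0 accept=q6,q8 q0-a->q0 q0-b->q1 q1-a->q1 q1-b->q2 q2-a->q2 q2-b->q3 q3-a->q4 q3-b->q5 q4-a->q4 q4-b->q6 q5-a->q7 q5-b->q0 q6-a->q7 q6-b->q0 q7-a->q8 q7-b->q0 q8-a->q8 q8-b->q0

Run two small machines in parallel and take their product. The first has 5 states tracking the count of `b`s modulo 5; the second has 7 states tracking the last 2 symbols read. A product state is a pair (one from each), accepting exactly when both do. After merging equivalent states the machine shrinks.
A 9-state machine:
        a   b  
>  q0   q0  q1 
   q1   q1  q2 
   q2   q2  q3 
   q3   q4  q5 
   q4   q4  q6 
   q5   q7  q0 
 * q6   q7  q0 
   q7   q8  q0 
 * q8   q8  q0 
(> = start, * = accepting)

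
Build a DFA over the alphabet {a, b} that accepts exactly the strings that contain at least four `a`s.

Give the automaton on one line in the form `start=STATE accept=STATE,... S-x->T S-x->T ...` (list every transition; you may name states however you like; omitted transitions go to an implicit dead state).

Count `a`s, saturating at 5: states s0 through s4 mean 0 through 4 `a`s seen; s5 means more than 4. Each `a` increments (capped at s5); other symbols loop. Accept from {s4, s5}.
        a   b  
>  s0   s1  s0 
   s1   s2  s1 
   s2   s3  s2 
   s3   s4  s3 
 * s4   s5  s4 
 * s5   s5  s5 
(> = start, * = accepting)

start=s0 accept=s4,s5 s0-a->s1 s0-b->s0 s1-a->s2 s1-b->s1 s2-a->s3 s2-b->s2 s3-a->s4 s3-b->s3 s4-a->s5 s4-b->s4 s5-a->s5 s5-b->s5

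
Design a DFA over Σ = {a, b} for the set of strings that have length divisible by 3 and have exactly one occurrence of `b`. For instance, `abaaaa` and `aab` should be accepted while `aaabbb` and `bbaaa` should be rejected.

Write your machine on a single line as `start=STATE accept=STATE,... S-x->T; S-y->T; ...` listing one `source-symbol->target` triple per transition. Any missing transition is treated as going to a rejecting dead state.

start=S0; accept=S6; S0-a->S1; S0-b->S2; S1-a->S3; S1-b->S4; S2-a->S4; S2-b->S5; S3-a->S0; S3-b->S6; S4-a->S6; S4-b->S5; S5-a->S5; S5-b->S5; S6-a->S2; S6-b->S5

Build one automaton per condition and run them in lockstep. The first has 3 states tracking the input length modulo 3; the second has 3 states tracking the count of `b`s, saturating at 2. A product state is a pair (one from each), accepting exactly when both do. After merging equivalent states the machine shrinks.
7 states suffice.
        a   b  
>  S0   S1  S2 
   S1   S3  S4 
   S2   S4  S5 
   S3   S0  S6 
   S4   S6  S5 
   S5   S5  S5 
 * S6   S2  S5 
(> = start, * = accepting)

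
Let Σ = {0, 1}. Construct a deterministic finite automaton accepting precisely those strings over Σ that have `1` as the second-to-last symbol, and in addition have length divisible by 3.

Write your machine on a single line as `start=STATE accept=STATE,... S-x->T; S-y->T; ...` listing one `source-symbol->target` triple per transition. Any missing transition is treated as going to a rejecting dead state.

start=S0; accept=S4; S0-0->S1; S0-1->S1; S1-0->S2; S1-1->S3; S2-0->S0; S2-1->S0; S3-0->S4; S3-1->S4; S4-0->S1; S4-1->S1

Run two small machines in parallel and take their product. One (7 states) tracks the last 2 symbols read; the other (3 states) tracks the input length modulo 3. Each combined state is a pair, one component from each; accept when both components accept. After merging equivalent states the machine shrinks.
A 5-state machine:
        0   1  
>  S0   S1  S1 
   S1   S2  S3 
   S2   S0  S0 
   S3   S4  S4 
 * S4   S1  S1 
(> = start, * = accepting)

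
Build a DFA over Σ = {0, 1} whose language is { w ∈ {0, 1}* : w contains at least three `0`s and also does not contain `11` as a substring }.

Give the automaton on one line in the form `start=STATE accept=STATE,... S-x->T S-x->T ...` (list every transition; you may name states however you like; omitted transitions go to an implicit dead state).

Run two small machines in parallel and take their product. The first has 5 states tracking the count of `0`s, saturating at 4; the second has 3 states tracking partial matches of the forbidden pattern `11`. A product state is a pair (one from each), accepting exactly when both do. Equivalent product states are then merged.
With 9 states:
        0   1  
>  s0   s1  s2 
   s1   s3  s4 
   s2   s1  s5 
   s3   s6  s7 
   s4   s3  s5 
   s5   s5  s5 
 * s6   s6  s8 
   s7   s6  s5 
 * s8   s6  s5 
(> = start, * = accepting)

start=s0 accept=s6,s8 s0-0->s1 s0-1->s2 s1-0->s3 s1-1->s4 s2-0->s1 s2-1->s5 s3-0->s6 s3-1->s7 s4-0->s3 s4-1->s5 s5-0->s5 s5-1->s5 s6-0->s6 s6-1->s8 s7-0->s6 s7-1->s5 s8-0->s6 s8-1->s5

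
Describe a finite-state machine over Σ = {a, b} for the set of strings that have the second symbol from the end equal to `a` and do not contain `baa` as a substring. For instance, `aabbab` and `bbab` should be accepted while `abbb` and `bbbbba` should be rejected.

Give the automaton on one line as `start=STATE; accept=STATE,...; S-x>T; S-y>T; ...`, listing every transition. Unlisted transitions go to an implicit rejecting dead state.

start=s0; accept=s3,s4; s0-a>s1; s0-b>s2; s1-a>s3; s1-b>s4; s2-a>s5; s2-b>s6; s3-a>s3; s3-b>s4; s4-a>s5; s4-b>s6; s5-a>s7; s5-b>s4; s6-a>s5; s6-b>s6; s7-a>s7; s7-b>s8; s8-a>s9; s8-b>s10; s9-a>s7; s9-b>s8; s10-a>s9; s10-b>s10

Run two small machines in parallel and take their product. One (7 states) tracks the last 2 symbols read; the other (4 states) tracks partial matches of the forbidden pattern `baa`. Each combined state is a pair, one component from each; accept when both components accept.
          a    b  
>  s0     s1   s2 
   s1     s3   s4 
   s2     s5   s6 
 * s3     s3   s4 
 * s4     s5   s6 
   s5     s7   s4 
   s6     s5   s6 
   s7     s7   s8 
   s8     s9  s10 
   s9     s7   s8 
   s10    s9  s10 
(> = start, * = accepting)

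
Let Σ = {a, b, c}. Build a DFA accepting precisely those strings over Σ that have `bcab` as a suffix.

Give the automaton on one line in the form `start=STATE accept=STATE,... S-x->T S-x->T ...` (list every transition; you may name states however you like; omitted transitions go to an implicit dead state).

Let each state record the length of the longest suffix of the input read so far that is also a prefix of `bcab`. s1 means the last symbol is `b`; s2 means the last 2 symbols are `bc`; s3 means the last 3 symbols are `bca`; s4 means the last 4 symbols are `bcab`. Accept only at s4, where the string currently ends in `bcab`.
        a   b   c  
>  s0   s0  s1  s0 
   s1   s0  s1  s2 
   s2   s3  s1  s0 
   s3   s0  s4  s0 
 * s4   s0  s1  s2 
(> = start, * = accepting)

start=s0 accept=s4 s0-a->s0 s0-b->s1 s0-c->s0 s1-a->s0 s1-b->s1 s1-c->s2 s2-a->s3 s2-b->s1 s2-c->s0 s3-a->s0 s3-b->s4 s3-c->s0 s4-a->s0 s4-b->s1 s4-c->s2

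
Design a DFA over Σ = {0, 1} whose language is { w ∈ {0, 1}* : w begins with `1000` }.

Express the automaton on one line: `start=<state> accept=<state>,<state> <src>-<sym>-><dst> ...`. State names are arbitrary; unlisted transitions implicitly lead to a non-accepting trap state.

start=S0 accept=S4 S0-0->S5 S0-1->S1 S1-0->S2 S1-1->S5 S2-0->S3 S2-1->S5 S3-0->S4 S3-1->S5 S4-0->S4 S4-1->S4 S5-0->S5 S5-1->S5

Check the first 4 symbols one by one: S0 through S3 record how many have matched `1000` so far; any wrong symbol goes to the dead state S5. After all 4 match we enter the accepting sink S4.
6 states suffice.
        0   1  
>  S0   S5  S1 
   S1   S2  S5 
   S2   S3  S5 
   S3   S4  S5 
 * S4   S4  S4 
   S5   S5  S5 
(> = start, * = accepting)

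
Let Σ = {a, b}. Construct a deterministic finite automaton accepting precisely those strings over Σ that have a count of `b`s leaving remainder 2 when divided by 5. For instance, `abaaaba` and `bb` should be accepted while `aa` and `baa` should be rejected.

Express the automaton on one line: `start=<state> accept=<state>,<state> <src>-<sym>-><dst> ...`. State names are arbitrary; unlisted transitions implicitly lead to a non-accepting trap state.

start=s0 accept=s2 s0-a->s0 s0-b->s1 s1-a->s1 s1-b->s2 s2-a->s2 s2-b->s3 s3-a->s3 s3-b->s4 s4-a->s4 s4-b->s0

The only thing that matters is how many `b`s have appeared, reduced mod 5. Use one state per residue: s0 for 0, …, s4 for 4. Reading `b` moves to the next residue; anything else stays put. s2 is accepting.
5 states suffice.
        a   b  
>  s0   s0  s1 
   s1   s1  s2 
 * s2   s2  s3 
   s3   s3  s4 
   s4   s4  s0 
(> = start, * = accepting)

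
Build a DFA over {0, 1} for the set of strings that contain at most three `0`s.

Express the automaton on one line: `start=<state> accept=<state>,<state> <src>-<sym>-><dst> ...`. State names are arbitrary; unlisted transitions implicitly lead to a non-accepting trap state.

start=q0 accept=q0,q1,q2,q3 q0-0->q1 q0-1->q0 q1-0->q2 q1-1->q1 q2-0->q3 q2-1->q2 q3-0->q4 q3-1->q3 q4-0->q4 q4-1->q4

Only the number of `0`s matters, and only up to 4. Make a chain q0 → q1 → q2 → q3 → q4 advanced by each `0` (with q4 absorbing); every other symbol self-loops. The accepting set is {q0, q1, q2, q3}.
With 5 states:
        0   1  
>* q0   q1  q0 
 * q1   q2  q1 
 * q2   q3  q2 
 * q3   q4  q3 
   q4   q4  q4 
(> = start, * = accepting)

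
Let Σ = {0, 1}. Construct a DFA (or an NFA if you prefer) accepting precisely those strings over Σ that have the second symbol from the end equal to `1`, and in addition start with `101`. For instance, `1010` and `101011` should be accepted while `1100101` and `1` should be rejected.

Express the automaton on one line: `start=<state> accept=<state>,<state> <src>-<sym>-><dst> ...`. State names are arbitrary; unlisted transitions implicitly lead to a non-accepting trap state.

Run two small machines in parallel and take their product. One (7 states) tracks the last 2 symbols read; the other (5 states) tracks whether the input so far still matches the prefix `101`. Each combined state is a pair, one component from each; accept when both components accept.
          0    1  
>  q0     q1   q2 
   q1     q3   q4 
   q2     q5   q6 
   q3     q3   q4 
   q4     q7   q6 
   q5     q3   q8 
   q6     q7   q6 
   q7     q3   q4 
   q8     q9  q10 
 * q9    q11   q8 
 * q10    q9  q10 
   q11   q11   q8 
(> = start, * = accepting)

start=q0 accept=q9,q10 q0-0->q1 q0-1->q2 q1-0->q3 q1-1->q4 q2-0->q5 q2-1->q6 q3-0->q3 q3-1->q4 q4-0->q7 q4-1->q6 q5-0->q3 q5-1->q8 q6-0->q7 q6-1->q6 q7-0->q3 q7-1->q4 q8-0->q9 q8-1->q10 q9-0->q11 q9-1->q8 q10-0->q9 q10-1->q10 q11-0->q11 q11-1->q8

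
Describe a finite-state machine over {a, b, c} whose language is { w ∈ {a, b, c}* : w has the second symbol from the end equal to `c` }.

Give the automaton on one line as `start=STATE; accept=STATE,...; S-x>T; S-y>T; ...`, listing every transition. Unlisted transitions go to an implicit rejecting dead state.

start=q0; accept=q10,q11,q12; q0-a>q1; q0-b>q2; q0-c>q3; q1-a>q4; q1-b>q5; q1-c>q6; q2-a>q7; q2-b>q8; q2-c>q9; q3-a>q10; q3-b>q11; q3-c>q12; q4-a>q4; q4-b>q5; q4-c>q6; q5-a>q7; q5-b>q8; q5-c>q9; q6-a>q10; q6-b>q11; q6-c>q12; q7-a>q4; q7-b>q5; q7-c>q6; q8-a>q7; q8-b>q8; q8-c>q9; q9-a>q10; q9-b>q11; q9-c>q12; q10-a>q4; q10-b>q5; q10-c>q6; q11-a>q7; q11-b>q8; q11-c>q9; q12-a>q10; q12-b>q11; q12-c>q12

A DFA must remember the last 2 symbols (since which symbol is second-to-last isn't known until the input ends). Use one state per possible window of the last ≤2 symbols; accept from those whose window starts with `c`.
A 13-state machine:
          a    b    c  
>  q0     q1   q2   q3 
   q1     q4   q5   q6 
   q2     q7   q8   q9 
   q3    q10  q11  q12 
   q4     q4   q5   q6 
   q5     q7   q8   q9 
   q6    q10  q11  q12 
   q7     q4   q5   q6 
   q8     q7   q8   q9 
   q9    q10  q11  q12 
 * q10    q4   q5   q6 
 * q11    q7   q8   q9 
 * q12   q10  q11  q12 
(> = start, * = accepting)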